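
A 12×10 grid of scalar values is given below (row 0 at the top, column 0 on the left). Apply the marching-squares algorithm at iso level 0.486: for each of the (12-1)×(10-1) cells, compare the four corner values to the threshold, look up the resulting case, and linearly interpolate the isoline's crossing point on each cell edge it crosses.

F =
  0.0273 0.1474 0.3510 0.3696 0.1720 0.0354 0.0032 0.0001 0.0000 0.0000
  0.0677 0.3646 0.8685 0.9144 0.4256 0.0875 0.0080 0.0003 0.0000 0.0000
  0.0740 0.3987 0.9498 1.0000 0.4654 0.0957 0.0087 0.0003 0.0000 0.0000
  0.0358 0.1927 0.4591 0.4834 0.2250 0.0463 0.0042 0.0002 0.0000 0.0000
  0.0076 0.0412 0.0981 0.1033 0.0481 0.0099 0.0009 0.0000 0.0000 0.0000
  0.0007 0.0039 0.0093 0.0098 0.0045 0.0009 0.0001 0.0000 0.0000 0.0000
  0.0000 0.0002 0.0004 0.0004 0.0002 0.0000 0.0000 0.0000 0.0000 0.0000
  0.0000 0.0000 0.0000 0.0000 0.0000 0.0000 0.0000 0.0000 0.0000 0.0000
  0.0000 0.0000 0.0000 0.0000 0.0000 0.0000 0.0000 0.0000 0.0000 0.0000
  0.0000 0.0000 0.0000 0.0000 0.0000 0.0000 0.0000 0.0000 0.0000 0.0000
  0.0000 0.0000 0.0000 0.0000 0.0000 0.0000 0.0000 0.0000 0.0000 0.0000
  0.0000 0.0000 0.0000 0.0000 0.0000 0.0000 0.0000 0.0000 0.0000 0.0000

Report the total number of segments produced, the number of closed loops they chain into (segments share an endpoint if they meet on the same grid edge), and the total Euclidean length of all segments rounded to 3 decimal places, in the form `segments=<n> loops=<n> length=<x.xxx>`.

segments=8 loops=1 length=8.896

cell (0,1): code 0100 → (0.261,2.000)–(1.000,1.241)
cell (0,2): code 1100 → (0.214,3.000)–(0.261,2.000)
cell (0,3): code 1000 → (1.000,3.876)–(0.214,3.000)
cell (1,1): code 0110 → (1.000,1.241)–(2.000,1.158)
cell (1,3): code 1001 → (2.000,3.961)–(1.000,3.876)
cell (2,1): code 0010 → (2.000,1.158)–(2.945,2.000)
cell (2,2): code 0011 → (2.945,2.000)–(2.995,3.000)
cell (2,3): code 0001 → (2.995,3.000)–(2.000,3.961)
total: 8 segments, chained into 1 closed loop(s), length Σ = 8.895501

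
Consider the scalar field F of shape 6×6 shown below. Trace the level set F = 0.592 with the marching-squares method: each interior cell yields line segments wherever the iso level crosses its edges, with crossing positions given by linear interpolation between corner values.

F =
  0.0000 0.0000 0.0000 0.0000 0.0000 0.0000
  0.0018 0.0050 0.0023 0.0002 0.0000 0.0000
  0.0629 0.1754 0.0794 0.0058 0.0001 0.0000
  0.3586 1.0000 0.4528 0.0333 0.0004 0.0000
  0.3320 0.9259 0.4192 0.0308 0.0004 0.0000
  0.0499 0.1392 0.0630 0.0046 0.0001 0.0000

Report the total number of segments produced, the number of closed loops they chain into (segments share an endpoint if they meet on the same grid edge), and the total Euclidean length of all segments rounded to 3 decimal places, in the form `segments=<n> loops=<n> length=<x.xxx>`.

segments=6 loops=1 length=5.195

cell (2,0): code 0100 → (2.505,1.000)–(3.000,0.364)
cell (2,1): code 1000 → (3.000,1.746)–(2.505,1.000)
cell (3,0): code 0110 → (3.000,0.364)–(4.000,0.438)
cell (3,1): code 1001 → (4.000,1.659)–(3.000,1.746)
cell (4,0): code 0010 → (4.000,0.438)–(4.424,1.000)
cell (4,1): code 0001 → (4.424,1.000)–(4.000,1.659)
total: 6 segments, chained into 1 closed loop(s), length Σ = 5.195464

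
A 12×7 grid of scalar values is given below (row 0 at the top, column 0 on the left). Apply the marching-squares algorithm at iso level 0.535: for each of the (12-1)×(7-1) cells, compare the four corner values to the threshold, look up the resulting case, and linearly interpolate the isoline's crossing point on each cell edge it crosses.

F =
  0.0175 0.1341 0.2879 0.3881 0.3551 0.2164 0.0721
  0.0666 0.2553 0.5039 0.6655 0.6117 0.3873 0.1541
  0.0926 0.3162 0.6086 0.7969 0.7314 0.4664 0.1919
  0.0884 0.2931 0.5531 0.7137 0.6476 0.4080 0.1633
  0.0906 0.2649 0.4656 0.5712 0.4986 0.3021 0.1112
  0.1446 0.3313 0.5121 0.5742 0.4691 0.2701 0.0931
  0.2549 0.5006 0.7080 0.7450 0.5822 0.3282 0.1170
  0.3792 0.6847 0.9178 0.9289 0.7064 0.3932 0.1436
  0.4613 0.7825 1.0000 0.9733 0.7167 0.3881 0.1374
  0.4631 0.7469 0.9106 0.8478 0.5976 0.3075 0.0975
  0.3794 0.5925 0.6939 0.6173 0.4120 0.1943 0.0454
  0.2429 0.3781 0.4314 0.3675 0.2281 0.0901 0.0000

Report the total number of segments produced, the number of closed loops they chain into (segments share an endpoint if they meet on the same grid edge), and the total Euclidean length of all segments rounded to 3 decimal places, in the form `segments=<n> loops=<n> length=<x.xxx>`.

cell (0,2): code 0100 → (0.530,3.000)–(1.000,2.192)
cell (0,3): code 1100 → (0.701,4.000)–(0.530,3.000)
cell (0,4): code 1000 → (1.000,4.342)–(0.701,4.000)
cell (1,1): code 0100 → (1.297,2.000)–(2.000,1.748)
cell (1,2): code 1110 → (1.000,2.192)–(1.297,2.000)
cell (1,4): code 1001 → (2.000,4.741)–(1.000,4.342)
cell (2,1): code 0110 → (2.000,1.748)–(3.000,1.930)
cell (2,4): code 1001 → (3.000,4.470)–(2.000,4.741)
cell (3,1): code 0010 → (3.000,1.930)–(3.207,2.000)
cell (3,2): code 0111 → (3.207,2.000)–(4.000,2.657)
cell (3,3): code 1011 → (4.000,3.499)–(3.756,4.000)
cell (3,4): code 0001 → (3.756,4.000)–(3.000,4.470)
cell (4,2): code 0110 → (4.000,2.657)–(5.000,2.369)
cell (4,3): code 1001 → (5.000,3.373)–(4.000,3.499)
cell (5,1): code 0100 → (5.117,2.000)–(6.000,1.166)
cell (5,2): code 1110 → (5.000,2.369)–(5.117,2.000)
cell (5,3): code 1101 → (5.583,4.000)–(5.000,3.373)
cell (5,4): code 1000 → (6.000,4.186)–(5.583,4.000)
cell (6,0): code 0100 → (6.187,1.000)–(7.000,0.510)
cell (6,1): code 1110 → (6.000,1.166)–(6.187,1.000)
cell (6,4): code 1001 → (7.000,4.547)–(6.000,4.186)
cell (7,0): code 0110 → (7.000,0.510)–(8.000,0.229)
cell (7,4): code 1001 → (8.000,4.553)–(7.000,4.547)
cell (8,0): code 0110 → (8.000,0.229)–(9.000,0.253)
cell (8,4): code 1001 → (9.000,4.216)–(8.000,4.553)
cell (9,0): code 0110 → (9.000,0.253)–(10.000,0.730)
cell (9,3): code 1011 → (10.000,3.401)–(9.337,4.000)
cell (9,4): code 0001 → (9.337,4.000)–(9.000,4.216)
cell (10,0): code 0010 → (10.000,0.730)–(10.268,1.000)
cell (10,1): code 0011 → (10.268,1.000)–(10.605,2.000)
cell (10,2): code 0011 → (10.605,2.000)–(10.329,3.000)
cell (10,3): code 0001 → (10.329,3.000)–(10.000,3.401)
total: 32 segments, chained into 1 closed loop(s), length Σ = 26.042567

segments=32 loops=1 length=26.043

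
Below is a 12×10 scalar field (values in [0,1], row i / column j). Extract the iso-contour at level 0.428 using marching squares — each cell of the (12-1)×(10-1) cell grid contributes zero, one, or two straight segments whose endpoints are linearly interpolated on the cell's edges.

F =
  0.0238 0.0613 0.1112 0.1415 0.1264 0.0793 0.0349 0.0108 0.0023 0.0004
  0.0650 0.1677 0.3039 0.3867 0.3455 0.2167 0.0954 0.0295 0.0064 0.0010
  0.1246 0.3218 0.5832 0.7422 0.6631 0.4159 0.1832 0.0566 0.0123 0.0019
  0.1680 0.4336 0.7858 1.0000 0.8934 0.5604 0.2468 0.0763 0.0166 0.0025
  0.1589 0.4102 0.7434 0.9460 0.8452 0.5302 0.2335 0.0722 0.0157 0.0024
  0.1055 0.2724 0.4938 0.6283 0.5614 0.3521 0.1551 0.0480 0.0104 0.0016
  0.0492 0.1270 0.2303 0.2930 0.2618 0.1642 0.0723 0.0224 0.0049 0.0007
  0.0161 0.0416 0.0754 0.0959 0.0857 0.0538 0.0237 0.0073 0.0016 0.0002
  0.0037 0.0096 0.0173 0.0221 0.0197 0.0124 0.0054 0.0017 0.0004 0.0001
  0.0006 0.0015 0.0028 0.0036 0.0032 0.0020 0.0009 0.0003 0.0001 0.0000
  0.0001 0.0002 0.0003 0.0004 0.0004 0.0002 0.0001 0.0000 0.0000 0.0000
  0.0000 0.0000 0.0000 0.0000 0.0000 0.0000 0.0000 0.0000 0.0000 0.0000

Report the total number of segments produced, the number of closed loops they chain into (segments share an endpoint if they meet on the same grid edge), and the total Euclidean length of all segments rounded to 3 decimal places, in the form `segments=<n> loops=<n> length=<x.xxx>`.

segments=18 loops=1 length=13.937

cell (1,1): code 0100 → (1.444,2.000)–(2.000,1.406)
cell (1,2): code 1100 → (1.116,3.000)–(1.444,2.000)
cell (1,3): code 1100 → (1.260,4.000)–(1.116,3.000)
cell (1,4): code 1000 → (2.000,4.951)–(1.260,4.000)
cell (2,0): code 0100 → (2.950,1.000)–(3.000,0.979)
cell (2,1): code 1110 → (2.000,1.406)–(2.950,1.000)
cell (2,4): code 1101 → (2.084,5.000)–(2.000,4.951)
cell (2,5): code 1000 → (3.000,5.422)–(2.084,5.000)
cell (3,0): code 0010 → (3.000,0.979)–(3.239,1.000)
cell (3,1): code 0111 → (3.239,1.000)–(4.000,1.053)
cell (3,5): code 1001 → (4.000,5.344)–(3.000,5.422)
cell (4,1): code 0110 → (4.000,1.053)–(5.000,1.703)
cell (4,4): code 1011 → (5.000,4.637)–(4.574,5.000)
cell (4,5): code 0001 → (4.574,5.000)–(4.000,5.344)
cell (5,1): code 0010 → (5.000,1.703)–(5.250,2.000)
cell (5,2): code 0011 → (5.250,2.000)–(5.597,3.000)
cell (5,3): code 0011 → (5.597,3.000)–(5.445,4.000)
cell (5,4): code 0001 → (5.445,4.000)–(5.000,4.637)
total: 18 segments, chained into 1 closed loop(s), length Σ = 13.937335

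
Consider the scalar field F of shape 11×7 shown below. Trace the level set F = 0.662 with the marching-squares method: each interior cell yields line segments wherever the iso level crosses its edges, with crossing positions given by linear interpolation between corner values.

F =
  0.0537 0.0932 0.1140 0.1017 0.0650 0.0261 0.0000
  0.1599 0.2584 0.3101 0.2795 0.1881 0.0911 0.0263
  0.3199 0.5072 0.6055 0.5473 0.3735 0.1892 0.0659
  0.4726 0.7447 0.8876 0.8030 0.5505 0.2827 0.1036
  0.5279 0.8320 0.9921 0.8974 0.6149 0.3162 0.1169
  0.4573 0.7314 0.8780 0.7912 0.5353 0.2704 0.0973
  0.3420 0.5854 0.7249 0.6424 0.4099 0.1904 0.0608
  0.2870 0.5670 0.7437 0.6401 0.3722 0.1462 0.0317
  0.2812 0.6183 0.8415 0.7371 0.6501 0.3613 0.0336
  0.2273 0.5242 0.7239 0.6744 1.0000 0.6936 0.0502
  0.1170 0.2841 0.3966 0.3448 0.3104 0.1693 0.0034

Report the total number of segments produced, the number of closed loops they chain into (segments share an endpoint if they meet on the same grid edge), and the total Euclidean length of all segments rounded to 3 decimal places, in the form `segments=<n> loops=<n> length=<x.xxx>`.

cell (2,0): code 0100 → (2.652,1.000)–(3.000,0.696)
cell (2,1): code 1100 → (2.200,2.000)–(2.652,1.000)
cell (2,2): code 1100 → (2.449,3.000)–(2.200,2.000)
cell (2,3): code 1000 → (3.000,3.558)–(2.449,3.000)
cell (3,0): code 0110 → (3.000,0.696)–(4.000,0.441)
cell (3,3): code 1001 → (4.000,3.833)–(3.000,3.558)
cell (4,0): code 0110 → (4.000,0.441)–(5.000,0.747)
cell (4,3): code 1001 → (5.000,3.505)–(4.000,3.833)
cell (5,0): code 0010 → (5.000,0.747)–(5.475,1.000)
cell (5,1): code 0111 → (5.475,1.000)–(6.000,1.549)
cell (5,2): code 1011 → (6.000,2.762)–(5.868,3.000)
cell (5,3): code 0001 → (5.868,3.000)–(5.000,3.505)
cell (6,1): code 0110 → (6.000,1.549)–(7.000,1.538)
cell (6,2): code 1001 → (7.000,2.789)–(6.000,2.762)
cell (7,1): code 0110 → (7.000,1.538)–(8.000,1.196)
cell (7,2): code 1101 → (7.226,3.000)–(7.000,2.789)
cell (7,3): code 1000 → (8.000,3.863)–(7.226,3.000)
cell (8,1): code 0110 → (8.000,1.196)–(9.000,1.690)
cell (8,3): code 1101 → (8.034,4.000)–(8.000,3.863)
cell (8,4): code 1100 → (8.905,5.000)–(8.034,4.000)
cell (8,5): code 1000 → (9.000,5.049)–(8.905,5.000)
cell (9,1): code 0010 → (9.000,1.690)–(9.189,2.000)
cell (9,2): code 0011 → (9.189,2.000)–(9.038,3.000)
cell (9,3): code 0011 → (9.038,3.000)–(9.490,4.000)
cell (9,4): code 0011 → (9.490,4.000)–(9.060,5.000)
cell (9,5): code 0001 → (9.060,5.000)–(9.000,5.049)
total: 26 segments, chained into 1 closed loop(s), length Σ = 20.969958

segments=26 loops=1 length=20.970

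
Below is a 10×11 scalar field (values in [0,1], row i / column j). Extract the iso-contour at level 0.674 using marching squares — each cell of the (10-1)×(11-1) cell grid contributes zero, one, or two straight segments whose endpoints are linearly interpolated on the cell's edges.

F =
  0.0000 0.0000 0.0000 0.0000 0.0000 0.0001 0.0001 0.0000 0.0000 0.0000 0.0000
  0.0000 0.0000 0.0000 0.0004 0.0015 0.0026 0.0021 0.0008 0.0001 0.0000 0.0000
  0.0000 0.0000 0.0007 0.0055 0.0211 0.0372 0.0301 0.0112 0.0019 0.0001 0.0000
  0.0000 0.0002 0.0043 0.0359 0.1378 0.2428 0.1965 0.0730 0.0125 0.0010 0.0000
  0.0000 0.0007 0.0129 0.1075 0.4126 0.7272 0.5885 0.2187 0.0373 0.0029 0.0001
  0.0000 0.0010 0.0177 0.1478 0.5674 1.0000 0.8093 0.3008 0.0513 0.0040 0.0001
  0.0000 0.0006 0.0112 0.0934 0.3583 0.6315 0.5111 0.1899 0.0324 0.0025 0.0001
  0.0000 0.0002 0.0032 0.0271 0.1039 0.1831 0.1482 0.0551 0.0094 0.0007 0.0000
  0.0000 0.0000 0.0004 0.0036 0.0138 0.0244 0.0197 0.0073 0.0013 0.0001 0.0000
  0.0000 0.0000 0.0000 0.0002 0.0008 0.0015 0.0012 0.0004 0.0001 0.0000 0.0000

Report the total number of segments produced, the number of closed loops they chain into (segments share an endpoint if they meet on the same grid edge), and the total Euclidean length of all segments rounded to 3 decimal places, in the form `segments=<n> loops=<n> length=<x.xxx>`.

cell (3,4): code 0100 → (3.890,5.000)–(4.000,4.831)
cell (3,5): code 1000 → (4.000,5.384)–(3.890,5.000)
cell (4,4): code 0110 → (4.000,4.831)–(5.000,4.246)
cell (4,5): code 1101 → (4.387,6.000)–(4.000,5.384)
cell (4,6): code 1000 → (5.000,6.266)–(4.387,6.000)
cell (5,4): code 0010 → (5.000,4.246)–(5.885,5.000)
cell (5,5): code 0011 → (5.885,5.000)–(5.454,6.000)
cell (5,6): code 0001 → (5.454,6.000)–(5.000,6.266)
total: 8 segments, chained into 1 closed loop(s), length Σ = 5.931923

segments=8 loops=1 length=5.932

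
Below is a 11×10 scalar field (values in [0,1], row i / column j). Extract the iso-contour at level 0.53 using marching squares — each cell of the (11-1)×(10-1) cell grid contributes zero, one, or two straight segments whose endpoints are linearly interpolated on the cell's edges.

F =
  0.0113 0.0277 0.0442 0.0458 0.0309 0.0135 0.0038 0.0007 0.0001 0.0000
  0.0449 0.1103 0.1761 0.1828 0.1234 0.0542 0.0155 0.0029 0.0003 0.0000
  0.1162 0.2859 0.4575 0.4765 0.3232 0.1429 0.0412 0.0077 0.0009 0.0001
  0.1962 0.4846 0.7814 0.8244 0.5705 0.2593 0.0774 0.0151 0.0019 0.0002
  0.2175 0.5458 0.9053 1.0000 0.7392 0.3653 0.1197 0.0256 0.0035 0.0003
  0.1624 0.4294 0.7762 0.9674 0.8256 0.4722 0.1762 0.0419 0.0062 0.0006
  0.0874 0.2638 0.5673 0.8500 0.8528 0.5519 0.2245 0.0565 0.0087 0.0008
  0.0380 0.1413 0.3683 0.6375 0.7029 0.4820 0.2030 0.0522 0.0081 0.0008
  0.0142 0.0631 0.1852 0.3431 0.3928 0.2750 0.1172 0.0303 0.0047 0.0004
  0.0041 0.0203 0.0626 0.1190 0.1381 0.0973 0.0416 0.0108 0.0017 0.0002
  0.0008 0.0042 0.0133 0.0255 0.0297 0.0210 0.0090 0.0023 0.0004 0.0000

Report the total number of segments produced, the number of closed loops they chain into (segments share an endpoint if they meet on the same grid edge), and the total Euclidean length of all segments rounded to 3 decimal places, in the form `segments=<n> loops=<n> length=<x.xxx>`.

segments=20 loops=1 length=14.754

cell (2,1): code 0100 → (2.224,2.000)–(3.000,1.153)
cell (2,2): code 1100 → (2.154,3.000)–(2.224,2.000)
cell (2,3): code 1100 → (2.836,4.000)–(2.154,3.000)
cell (2,4): code 1000 → (3.000,4.130)–(2.836,4.000)
cell (3,0): code 0100 → (3.742,1.000)–(4.000,0.952)
cell (3,1): code 1110 → (3.000,1.153)–(3.742,1.000)
cell (3,4): code 1001 → (4.000,4.560)–(3.000,4.130)
cell (4,0): code 0010 → (4.000,0.952)–(4.136,1.000)
cell (4,1): code 0111 → (4.136,1.000)–(5.000,1.290)
cell (4,4): code 1001 → (5.000,4.836)–(4.000,4.560)
cell (5,1): code 0110 → (5.000,1.290)–(6.000,1.877)
cell (5,4): code 1101 → (5.725,5.000)–(5.000,4.836)
cell (5,5): code 1000 → (6.000,5.067)–(5.725,5.000)
cell (6,1): code 0010 → (6.000,1.877)–(6.187,2.000)
cell (6,2): code 0111 → (6.187,2.000)–(7.000,2.601)
cell (6,4): code 1011 → (7.000,4.783)–(6.313,5.000)
cell (6,5): code 0001 → (6.313,5.000)–(6.000,5.067)
cell (7,2): code 0010 → (7.000,2.601)–(7.365,3.000)
cell (7,3): code 0011 → (7.365,3.000)–(7.558,4.000)
cell (7,4): code 0001 → (7.558,4.000)–(7.000,4.783)
total: 20 segments, chained into 1 closed loop(s), length Σ = 14.754296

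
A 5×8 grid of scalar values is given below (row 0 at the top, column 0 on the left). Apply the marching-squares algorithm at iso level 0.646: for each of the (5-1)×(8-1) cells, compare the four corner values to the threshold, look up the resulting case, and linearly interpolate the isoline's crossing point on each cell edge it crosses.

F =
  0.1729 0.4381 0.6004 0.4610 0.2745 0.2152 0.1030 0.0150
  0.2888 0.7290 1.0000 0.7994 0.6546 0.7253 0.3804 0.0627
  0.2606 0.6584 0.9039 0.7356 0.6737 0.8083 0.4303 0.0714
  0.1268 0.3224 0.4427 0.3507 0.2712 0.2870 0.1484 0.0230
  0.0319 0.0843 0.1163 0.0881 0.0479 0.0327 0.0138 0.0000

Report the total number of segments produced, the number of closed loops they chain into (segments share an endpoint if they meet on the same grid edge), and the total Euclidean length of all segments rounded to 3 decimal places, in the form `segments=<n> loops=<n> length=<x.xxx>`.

cell (0,0): code 0100 → (0.715,1.000)–(1.000,0.811)
cell (0,1): code 1100 → (0.114,2.000)–(0.715,1.000)
cell (0,2): code 1100 → (0.547,3.000)–(0.114,2.000)
cell (0,3): code 1100 → (0.977,4.000)–(0.547,3.000)
cell (0,4): code 1100 → (0.845,5.000)–(0.977,4.000)
cell (0,5): code 1000 → (1.000,5.230)–(0.845,5.000)
cell (1,0): code 0110 → (1.000,0.811)–(2.000,0.969)
cell (1,5): code 1001 → (2.000,5.429)–(1.000,5.230)
cell (2,0): code 0010 → (2.000,0.969)–(2.037,1.000)
cell (2,1): code 0011 → (2.037,1.000)–(2.559,2.000)
cell (2,2): code 0011 → (2.559,2.000)–(2.233,3.000)
cell (2,3): code 0011 → (2.233,3.000)–(2.069,4.000)
cell (2,4): code 0011 → (2.069,4.000)–(2.311,5.000)
cell (2,5): code 0001 → (2.311,5.000)–(2.000,5.429)
total: 14 segments, chained into 1 closed loop(s), length Σ = 11.806272

segments=14 loops=1 length=11.806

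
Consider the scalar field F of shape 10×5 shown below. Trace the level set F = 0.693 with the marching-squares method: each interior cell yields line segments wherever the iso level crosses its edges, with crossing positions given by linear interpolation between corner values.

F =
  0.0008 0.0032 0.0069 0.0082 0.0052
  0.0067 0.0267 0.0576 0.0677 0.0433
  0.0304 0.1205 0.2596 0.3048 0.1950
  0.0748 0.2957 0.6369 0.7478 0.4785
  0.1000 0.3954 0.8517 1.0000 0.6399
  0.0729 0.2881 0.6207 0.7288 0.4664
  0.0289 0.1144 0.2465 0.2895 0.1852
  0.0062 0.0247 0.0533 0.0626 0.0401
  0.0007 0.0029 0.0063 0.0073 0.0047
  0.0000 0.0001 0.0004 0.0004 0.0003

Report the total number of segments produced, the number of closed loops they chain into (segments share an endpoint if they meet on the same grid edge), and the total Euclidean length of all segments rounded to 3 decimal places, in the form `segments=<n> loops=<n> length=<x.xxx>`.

cell (2,2): code 0100 → (2.876,3.000)–(3.000,2.506)
cell (2,3): code 1000 → (3.000,3.203)–(2.876,3.000)
cell (3,1): code 0100 → (3.261,2.000)–(4.000,1.652)
cell (3,2): code 1110 → (3.000,2.506)–(3.261,2.000)
cell (3,3): code 1001 → (4.000,3.853)–(3.000,3.203)
cell (4,1): code 0010 → (4.000,1.652)–(4.687,2.000)
cell (4,2): code 0111 → (4.687,2.000)–(5.000,2.669)
cell (4,3): code 1001 → (5.000,3.136)–(4.000,3.853)
cell (5,2): code 0010 → (5.000,2.669)–(5.081,3.000)
cell (5,3): code 0001 → (5.081,3.000)–(5.000,3.136)
total: 10 segments, chained into 1 closed loop(s), length Σ = 6.564000

segments=10 loops=1 length=6.564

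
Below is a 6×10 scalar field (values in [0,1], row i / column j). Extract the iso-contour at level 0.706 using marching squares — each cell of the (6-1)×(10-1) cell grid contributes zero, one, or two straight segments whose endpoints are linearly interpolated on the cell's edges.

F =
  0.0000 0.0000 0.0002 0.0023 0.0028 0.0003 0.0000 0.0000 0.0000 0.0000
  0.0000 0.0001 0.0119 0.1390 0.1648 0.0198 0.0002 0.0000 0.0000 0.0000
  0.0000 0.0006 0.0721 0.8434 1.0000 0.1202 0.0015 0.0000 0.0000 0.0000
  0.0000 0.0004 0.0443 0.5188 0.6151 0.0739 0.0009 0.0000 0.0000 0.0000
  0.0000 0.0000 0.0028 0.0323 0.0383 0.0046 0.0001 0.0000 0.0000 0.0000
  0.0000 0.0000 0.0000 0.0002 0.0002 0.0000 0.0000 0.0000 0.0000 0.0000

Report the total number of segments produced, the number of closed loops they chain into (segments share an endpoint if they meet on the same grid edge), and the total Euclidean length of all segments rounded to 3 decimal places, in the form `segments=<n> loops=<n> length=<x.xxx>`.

cell (1,2): code 0100 → (1.805,3.000)–(2.000,2.822)
cell (1,3): code 1100 → (1.648,4.000)–(1.805,3.000)
cell (1,4): code 1000 → (2.000,4.334)–(1.648,4.000)
cell (2,2): code 0010 → (2.000,2.822)–(2.423,3.000)
cell (2,3): code 0011 → (2.423,3.000)–(2.764,4.000)
cell (2,4): code 0001 → (2.764,4.000)–(2.000,4.334)
total: 6 segments, chained into 1 closed loop(s), length Σ = 4.111147

segments=6 loops=1 length=4.111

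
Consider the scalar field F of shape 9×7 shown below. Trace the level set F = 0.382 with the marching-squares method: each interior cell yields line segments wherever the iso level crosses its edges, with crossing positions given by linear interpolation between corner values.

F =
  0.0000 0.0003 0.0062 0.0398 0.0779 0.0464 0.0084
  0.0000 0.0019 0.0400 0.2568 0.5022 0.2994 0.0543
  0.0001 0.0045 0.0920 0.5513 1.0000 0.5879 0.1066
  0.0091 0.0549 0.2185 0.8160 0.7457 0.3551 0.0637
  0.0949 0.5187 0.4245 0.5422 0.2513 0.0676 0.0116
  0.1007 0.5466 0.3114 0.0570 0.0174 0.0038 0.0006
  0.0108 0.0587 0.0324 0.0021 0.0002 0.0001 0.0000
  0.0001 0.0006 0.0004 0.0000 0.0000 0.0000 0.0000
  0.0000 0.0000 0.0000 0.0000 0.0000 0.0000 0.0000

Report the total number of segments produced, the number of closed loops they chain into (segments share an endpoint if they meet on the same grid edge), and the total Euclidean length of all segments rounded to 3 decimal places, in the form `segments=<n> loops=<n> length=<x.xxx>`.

cell (0,3): code 0100 → (0.717,4.000)–(1.000,3.510)
cell (0,4): code 1000 → (1.000,4.593)–(0.717,4.000)
cell (1,2): code 0100 → (1.425,3.000)–(2.000,2.631)
cell (1,3): code 1110 → (1.000,3.510)–(1.425,3.000)
cell (1,4): code 1101 → (1.286,5.000)–(1.000,4.593)
cell (1,5): code 1000 → (2.000,5.428)–(1.286,5.000)
cell (2,2): code 0110 → (2.000,2.631)–(3.000,2.274)
cell (2,4): code 1011 → (3.000,4.931)–(2.884,5.000)
cell (2,5): code 0001 → (2.884,5.000)–(2.000,5.428)
cell (3,0): code 0100 → (3.705,1.000)–(4.000,0.677)
cell (3,1): code 1100 → (3.794,2.000)–(3.705,1.000)
cell (3,2): code 1110 → (3.000,2.274)–(3.794,2.000)
cell (3,3): code 1011 → (4.000,3.551)–(3.736,4.000)
cell (3,4): code 0001 → (3.736,4.000)–(3.000,4.931)
cell (4,0): code 0110 → (4.000,0.677)–(5.000,0.631)
cell (4,1): code 1011 → (5.000,1.700)–(4.376,2.000)
cell (4,2): code 0011 → (4.376,2.000)–(4.330,3.000)
cell (4,3): code 0001 → (4.330,3.000)–(4.000,3.551)
cell (5,0): code 0010 → (5.000,0.631)–(5.337,1.000)
cell (5,1): code 0001 → (5.337,1.000)–(5.000,1.700)
total: 20 segments, chained into 1 closed loop(s), length Σ = 14.680953

segments=20 loops=1 length=14.681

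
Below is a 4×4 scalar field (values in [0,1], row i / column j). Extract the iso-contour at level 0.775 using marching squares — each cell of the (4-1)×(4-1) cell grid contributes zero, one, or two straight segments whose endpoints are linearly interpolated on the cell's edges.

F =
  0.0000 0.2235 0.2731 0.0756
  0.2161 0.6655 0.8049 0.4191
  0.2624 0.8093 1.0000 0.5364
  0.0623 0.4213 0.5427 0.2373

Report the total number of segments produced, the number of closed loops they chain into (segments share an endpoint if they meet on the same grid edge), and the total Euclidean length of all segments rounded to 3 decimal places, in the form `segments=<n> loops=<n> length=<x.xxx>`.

segments=8 loops=1 length=4.616

cell (0,1): code 0100 → (0.944,2.000)–(1.000,1.786)
cell (0,2): code 1000 → (1.000,2.078)–(0.944,2.000)
cell (1,0): code 0100 → (1.761,1.000)–(2.000,0.937)
cell (1,1): code 1110 → (1.000,1.786)–(1.761,1.000)
cell (1,2): code 1001 → (2.000,2.485)–(1.000,2.078)
cell (2,0): code 0010 → (2.000,0.937)–(2.088,1.000)
cell (2,1): code 0011 → (2.088,1.000)–(2.492,2.000)
cell (2,2): code 0001 → (2.492,2.000)–(2.000,2.485)
total: 8 segments, chained into 1 closed loop(s), length Σ = 4.615977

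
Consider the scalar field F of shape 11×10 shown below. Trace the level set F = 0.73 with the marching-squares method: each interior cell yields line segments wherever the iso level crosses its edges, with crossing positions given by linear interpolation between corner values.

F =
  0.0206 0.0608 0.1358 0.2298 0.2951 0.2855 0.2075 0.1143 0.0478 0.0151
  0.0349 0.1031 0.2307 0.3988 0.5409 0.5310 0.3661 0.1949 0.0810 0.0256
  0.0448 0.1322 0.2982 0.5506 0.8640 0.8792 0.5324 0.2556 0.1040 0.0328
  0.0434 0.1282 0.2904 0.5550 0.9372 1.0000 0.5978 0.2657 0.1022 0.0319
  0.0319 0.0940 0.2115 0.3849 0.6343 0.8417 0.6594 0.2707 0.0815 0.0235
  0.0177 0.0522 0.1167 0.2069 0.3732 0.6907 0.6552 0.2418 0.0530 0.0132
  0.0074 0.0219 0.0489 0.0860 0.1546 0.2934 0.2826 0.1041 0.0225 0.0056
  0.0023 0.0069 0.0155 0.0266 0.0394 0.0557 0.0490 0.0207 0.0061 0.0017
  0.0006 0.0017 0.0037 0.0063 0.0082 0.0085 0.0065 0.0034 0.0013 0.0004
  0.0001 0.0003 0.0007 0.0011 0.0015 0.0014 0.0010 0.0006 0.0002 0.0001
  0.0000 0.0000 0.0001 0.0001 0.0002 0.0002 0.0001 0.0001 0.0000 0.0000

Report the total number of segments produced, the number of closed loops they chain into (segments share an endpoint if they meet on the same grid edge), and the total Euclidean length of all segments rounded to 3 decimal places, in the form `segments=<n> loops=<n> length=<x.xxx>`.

segments=10 loops=1 length=8.547

cell (1,3): code 0100 → (1.585,4.000)–(2.000,3.572)
cell (1,4): code 1100 → (1.572,5.000)–(1.585,4.000)
cell (1,5): code 1000 → (2.000,5.430)–(1.572,5.000)
cell (2,3): code 0110 → (2.000,3.572)–(3.000,3.458)
cell (2,5): code 1001 → (3.000,5.671)–(2.000,5.430)
cell (3,3): code 0010 → (3.000,3.458)–(3.684,4.000)
cell (3,4): code 0111 → (3.684,4.000)–(4.000,4.461)
cell (3,5): code 1001 → (4.000,5.613)–(3.000,5.671)
cell (4,4): code 0010 → (4.000,4.461)–(4.740,5.000)
cell (4,5): code 0001 → (4.740,5.000)–(4.000,5.613)
total: 10 segments, chained into 1 closed loop(s), length Σ = 8.547489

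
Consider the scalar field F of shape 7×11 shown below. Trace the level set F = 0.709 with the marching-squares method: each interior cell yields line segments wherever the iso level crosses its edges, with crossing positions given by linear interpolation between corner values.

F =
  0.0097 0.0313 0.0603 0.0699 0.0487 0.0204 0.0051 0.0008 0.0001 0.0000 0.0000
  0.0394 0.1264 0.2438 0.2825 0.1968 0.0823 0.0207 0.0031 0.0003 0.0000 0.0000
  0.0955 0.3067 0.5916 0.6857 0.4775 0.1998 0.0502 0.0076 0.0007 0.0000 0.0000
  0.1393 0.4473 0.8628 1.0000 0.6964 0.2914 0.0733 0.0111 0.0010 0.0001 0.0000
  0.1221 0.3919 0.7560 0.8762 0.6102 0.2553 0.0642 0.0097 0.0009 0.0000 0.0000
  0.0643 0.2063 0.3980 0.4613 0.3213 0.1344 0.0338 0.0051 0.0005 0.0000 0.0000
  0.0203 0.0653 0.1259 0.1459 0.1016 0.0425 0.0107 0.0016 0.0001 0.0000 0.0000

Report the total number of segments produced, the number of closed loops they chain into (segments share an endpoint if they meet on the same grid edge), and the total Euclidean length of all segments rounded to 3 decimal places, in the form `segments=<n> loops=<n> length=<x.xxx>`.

segments=8 loops=1 length=7.121

cell (2,1): code 0100 → (2.433,2.000)–(3.000,1.630)
cell (2,2): code 1100 → (2.074,3.000)–(2.433,2.000)
cell (2,3): code 1000 → (3.000,3.958)–(2.074,3.000)
cell (3,1): code 0110 → (3.000,1.630)–(4.000,1.871)
cell (3,3): code 1001 → (4.000,3.629)–(3.000,3.958)
cell (4,1): code 0010 → (4.000,1.871)–(4.131,2.000)
cell (4,2): code 0011 → (4.131,2.000)–(4.403,3.000)
cell (4,3): code 0001 → (4.403,3.000)–(4.000,3.629)
total: 8 segments, chained into 1 closed loop(s), length Σ = 7.120973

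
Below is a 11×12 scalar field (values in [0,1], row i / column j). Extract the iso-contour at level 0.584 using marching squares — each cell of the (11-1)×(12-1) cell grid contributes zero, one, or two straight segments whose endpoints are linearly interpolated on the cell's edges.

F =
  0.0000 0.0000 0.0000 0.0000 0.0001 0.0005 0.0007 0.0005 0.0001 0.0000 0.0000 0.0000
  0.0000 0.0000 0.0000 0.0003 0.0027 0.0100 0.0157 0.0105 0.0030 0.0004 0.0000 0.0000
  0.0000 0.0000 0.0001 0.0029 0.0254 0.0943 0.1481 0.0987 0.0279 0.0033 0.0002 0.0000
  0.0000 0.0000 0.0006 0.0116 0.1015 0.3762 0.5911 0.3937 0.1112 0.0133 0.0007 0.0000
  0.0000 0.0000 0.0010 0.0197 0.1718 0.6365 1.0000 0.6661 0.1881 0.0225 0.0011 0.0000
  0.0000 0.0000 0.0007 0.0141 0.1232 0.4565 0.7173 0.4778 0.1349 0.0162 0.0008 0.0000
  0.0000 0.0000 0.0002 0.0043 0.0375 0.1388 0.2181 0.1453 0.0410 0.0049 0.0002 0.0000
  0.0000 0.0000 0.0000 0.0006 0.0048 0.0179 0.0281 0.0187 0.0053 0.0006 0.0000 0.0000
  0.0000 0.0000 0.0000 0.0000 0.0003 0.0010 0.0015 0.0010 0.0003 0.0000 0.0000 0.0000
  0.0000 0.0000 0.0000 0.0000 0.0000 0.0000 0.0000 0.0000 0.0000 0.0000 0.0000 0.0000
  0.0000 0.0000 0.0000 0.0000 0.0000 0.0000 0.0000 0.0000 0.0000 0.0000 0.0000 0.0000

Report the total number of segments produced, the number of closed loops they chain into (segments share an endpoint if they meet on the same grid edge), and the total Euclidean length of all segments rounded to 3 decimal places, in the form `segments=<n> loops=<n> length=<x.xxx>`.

cell (2,5): code 0100 → (2.984,6.000)–(3.000,5.967)
cell (2,6): code 1000 → (3.000,6.036)–(2.984,6.000)
cell (3,4): code 0100 → (3.798,5.000)–(4.000,4.887)
cell (3,5): code 1110 → (3.000,5.967)–(3.798,5.000)
cell (3,6): code 1101 → (3.699,7.000)–(3.000,6.036)
cell (3,7): code 1000 → (4.000,7.172)–(3.699,7.000)
cell (4,4): code 0010 → (4.000,4.887)–(4.292,5.000)
cell (4,5): code 0111 → (4.292,5.000)–(5.000,5.489)
cell (4,6): code 1011 → (5.000,6.557)–(4.436,7.000)
cell (4,7): code 0001 → (4.436,7.000)–(4.000,7.172)
cell (5,5): code 0010 → (5.000,5.489)–(5.267,6.000)
cell (5,6): code 0001 → (5.267,6.000)–(5.000,6.557)
total: 12 segments, chained into 1 closed loop(s), length Σ = 6.652126

segments=12 loops=1 length=6.652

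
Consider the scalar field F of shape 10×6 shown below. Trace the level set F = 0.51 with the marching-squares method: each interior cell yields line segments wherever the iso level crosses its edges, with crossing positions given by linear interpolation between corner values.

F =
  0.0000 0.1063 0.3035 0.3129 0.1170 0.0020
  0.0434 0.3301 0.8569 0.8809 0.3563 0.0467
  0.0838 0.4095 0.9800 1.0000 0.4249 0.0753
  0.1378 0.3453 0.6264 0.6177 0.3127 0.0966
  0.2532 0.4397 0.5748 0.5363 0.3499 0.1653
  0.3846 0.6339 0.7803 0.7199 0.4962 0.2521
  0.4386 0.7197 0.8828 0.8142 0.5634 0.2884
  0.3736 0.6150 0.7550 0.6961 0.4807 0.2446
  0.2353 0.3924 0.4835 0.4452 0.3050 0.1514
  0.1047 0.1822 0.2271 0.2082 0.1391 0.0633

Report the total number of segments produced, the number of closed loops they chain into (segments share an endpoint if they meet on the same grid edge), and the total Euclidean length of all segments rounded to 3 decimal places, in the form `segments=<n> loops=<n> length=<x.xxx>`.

cell (0,1): code 0100 → (0.373,2.000)–(1.000,1.341)
cell (0,2): code 1100 → (0.347,3.000)–(0.373,2.000)
cell (0,3): code 1000 → (1.000,3.707)–(0.347,3.000)
cell (1,1): code 0110 → (1.000,1.341)–(2.000,1.176)
cell (1,3): code 1001 → (2.000,3.852)–(1.000,3.707)
cell (2,1): code 0110 → (2.000,1.176)–(3.000,1.586)
cell (2,3): code 1001 → (3.000,3.353)–(2.000,3.852)
cell (3,1): code 0110 → (3.000,1.586)–(4.000,1.520)
cell (3,3): code 1001 → (4.000,3.141)–(3.000,3.353)
cell (4,0): code 0100 → (4.362,1.000)–(5.000,0.503)
cell (4,1): code 1110 → (4.000,1.520)–(4.362,1.000)
cell (4,3): code 1001 → (5.000,3.938)–(4.000,3.141)
cell (5,0): code 0110 → (5.000,0.503)–(6.000,0.254)
cell (5,3): code 1101 → (5.205,4.000)–(5.000,3.938)
cell (5,4): code 1000 → (6.000,4.194)–(5.205,4.000)
cell (6,0): code 0110 → (6.000,0.254)–(7.000,0.565)
cell (6,3): code 1011 → (7.000,3.864)–(6.646,4.000)
cell (6,4): code 0001 → (6.646,4.000)–(6.000,4.194)
cell (7,0): code 0010 → (7.000,0.565)–(7.472,1.000)
cell (7,1): code 0011 → (7.472,1.000)–(7.902,2.000)
cell (7,2): code 0011 → (7.902,2.000)–(7.742,3.000)
cell (7,3): code 0001 → (7.742,3.000)–(7.000,3.864)
total: 22 segments, chained into 1 closed loop(s), length Σ = 19.886059

segments=22 loops=1 length=19.886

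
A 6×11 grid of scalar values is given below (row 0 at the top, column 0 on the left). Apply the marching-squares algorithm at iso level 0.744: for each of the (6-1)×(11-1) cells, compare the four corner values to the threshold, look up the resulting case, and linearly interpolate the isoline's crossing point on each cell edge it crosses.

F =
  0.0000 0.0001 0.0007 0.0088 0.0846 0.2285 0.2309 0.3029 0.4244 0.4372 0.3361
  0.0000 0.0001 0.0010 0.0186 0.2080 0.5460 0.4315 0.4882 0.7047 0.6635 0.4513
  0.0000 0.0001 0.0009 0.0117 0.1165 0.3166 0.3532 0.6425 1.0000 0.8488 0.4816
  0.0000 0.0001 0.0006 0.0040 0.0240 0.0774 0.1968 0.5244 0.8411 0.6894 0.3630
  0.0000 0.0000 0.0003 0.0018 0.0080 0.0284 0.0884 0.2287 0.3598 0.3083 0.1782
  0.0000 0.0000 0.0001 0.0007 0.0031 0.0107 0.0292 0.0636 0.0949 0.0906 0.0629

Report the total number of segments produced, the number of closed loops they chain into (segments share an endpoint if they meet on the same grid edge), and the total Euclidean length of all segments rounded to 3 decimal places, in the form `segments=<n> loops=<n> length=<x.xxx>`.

cell (1,7): code 0100 → (1.133,8.000)–(2.000,7.284)
cell (1,8): code 1100 → (1.434,9.000)–(1.133,8.000)
cell (1,9): code 1000 → (2.000,9.285)–(1.434,9.000)
cell (2,7): code 0110 → (2.000,7.284)–(3.000,7.693)
cell (2,8): code 1011 → (3.000,8.640)–(2.657,9.000)
cell (2,9): code 0001 → (2.657,9.000)–(2.000,9.285)
cell (3,7): code 0010 → (3.000,7.693)–(3.202,8.000)
cell (3,8): code 0001 → (3.202,8.000)–(3.000,8.640)
total: 8 segments, chained into 1 closed loop(s), length Σ = 6.134673

segments=8 loops=1 length=6.135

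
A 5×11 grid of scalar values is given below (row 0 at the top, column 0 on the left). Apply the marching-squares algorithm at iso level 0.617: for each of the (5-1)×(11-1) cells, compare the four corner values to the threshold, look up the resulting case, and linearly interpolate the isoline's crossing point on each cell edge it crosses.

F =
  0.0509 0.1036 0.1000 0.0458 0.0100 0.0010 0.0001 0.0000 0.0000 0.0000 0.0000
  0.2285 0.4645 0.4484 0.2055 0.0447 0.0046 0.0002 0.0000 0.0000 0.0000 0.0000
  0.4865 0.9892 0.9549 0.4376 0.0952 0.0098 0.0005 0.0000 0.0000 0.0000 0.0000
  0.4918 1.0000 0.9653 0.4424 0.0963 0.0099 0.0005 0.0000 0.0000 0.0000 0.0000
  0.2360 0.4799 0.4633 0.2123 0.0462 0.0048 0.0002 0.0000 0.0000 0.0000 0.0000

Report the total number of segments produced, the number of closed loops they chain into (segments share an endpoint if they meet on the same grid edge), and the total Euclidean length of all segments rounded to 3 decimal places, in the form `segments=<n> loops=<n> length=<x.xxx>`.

segments=8 loops=1 length=7.976

cell (1,0): code 0100 → (1.291,1.000)–(2.000,0.260)
cell (1,1): code 1100 → (1.333,2.000)–(1.291,1.000)
cell (1,2): code 1000 → (2.000,2.653)–(1.333,2.000)
cell (2,0): code 0110 → (2.000,0.260)–(3.000,0.246)
cell (2,2): code 1001 → (3.000,2.666)–(2.000,2.653)
cell (3,0): code 0010 → (3.000,0.246)–(3.736,1.000)
cell (3,1): code 0011 → (3.736,1.000)–(3.694,2.000)
cell (3,2): code 0001 → (3.694,2.000)–(3.000,2.666)
total: 8 segments, chained into 1 closed loop(s), length Σ = 7.976494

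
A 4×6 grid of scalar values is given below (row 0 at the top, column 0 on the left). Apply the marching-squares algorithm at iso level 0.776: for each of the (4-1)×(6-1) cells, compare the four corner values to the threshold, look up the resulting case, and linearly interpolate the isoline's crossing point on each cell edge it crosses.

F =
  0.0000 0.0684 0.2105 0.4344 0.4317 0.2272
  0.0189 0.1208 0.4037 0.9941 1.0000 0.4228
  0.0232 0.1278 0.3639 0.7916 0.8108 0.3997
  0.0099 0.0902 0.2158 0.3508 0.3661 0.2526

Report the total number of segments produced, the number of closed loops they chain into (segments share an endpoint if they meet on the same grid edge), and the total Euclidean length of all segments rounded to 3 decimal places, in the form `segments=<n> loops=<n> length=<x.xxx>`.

cell (0,2): code 0100 → (0.610,3.000)–(1.000,2.631)
cell (0,3): code 1100 → (0.606,4.000)–(0.610,3.000)
cell (0,4): code 1000 → (1.000,4.388)–(0.606,4.000)
cell (1,2): code 0110 → (1.000,2.631)–(2.000,2.964)
cell (1,4): code 1001 → (2.000,4.085)–(1.000,4.388)
cell (2,2): code 0010 → (2.000,2.964)–(2.035,3.000)
cell (2,3): code 0011 → (2.035,3.000)–(2.078,4.000)
cell (2,4): code 0001 → (2.078,4.000)–(2.000,4.085)
total: 8 segments, chained into 1 closed loop(s), length Σ = 5.356106

segments=8 loops=1 length=5.356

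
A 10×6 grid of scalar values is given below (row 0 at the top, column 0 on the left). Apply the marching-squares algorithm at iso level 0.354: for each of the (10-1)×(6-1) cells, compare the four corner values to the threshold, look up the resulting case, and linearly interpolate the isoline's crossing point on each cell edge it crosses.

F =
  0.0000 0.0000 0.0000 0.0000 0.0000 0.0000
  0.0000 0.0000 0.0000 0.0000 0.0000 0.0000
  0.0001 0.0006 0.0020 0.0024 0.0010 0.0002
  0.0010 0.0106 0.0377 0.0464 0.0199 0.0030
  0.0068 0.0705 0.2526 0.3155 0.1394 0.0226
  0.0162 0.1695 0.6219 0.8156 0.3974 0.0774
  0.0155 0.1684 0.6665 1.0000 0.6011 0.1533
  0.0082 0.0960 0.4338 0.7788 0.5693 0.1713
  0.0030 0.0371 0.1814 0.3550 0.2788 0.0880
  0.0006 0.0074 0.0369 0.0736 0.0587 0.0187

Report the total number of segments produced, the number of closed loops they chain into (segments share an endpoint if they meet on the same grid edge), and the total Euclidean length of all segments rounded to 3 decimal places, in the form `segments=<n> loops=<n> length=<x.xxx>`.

cell (4,1): code 0100 → (4.275,2.000)–(5.000,1.408)
cell (4,2): code 1100 → (4.077,3.000)–(4.275,2.000)
cell (4,3): code 1100 → (4.832,4.000)–(4.077,3.000)
cell (4,4): code 1000 → (5.000,4.136)–(4.832,4.000)
cell (5,1): code 0110 → (5.000,1.408)–(6.000,1.373)
cell (5,4): code 1001 → (6.000,4.552)–(5.000,4.136)
cell (6,1): code 0110 → (6.000,1.373)–(7.000,1.764)
cell (6,4): code 1001 → (7.000,4.541)–(6.000,4.552)
cell (7,1): code 0010 → (7.000,1.764)–(7.316,2.000)
cell (7,2): code 0111 → (7.316,2.000)–(8.000,2.994)
cell (7,3): code 1011 → (8.000,3.013)–(7.741,4.000)
cell (7,4): code 0001 → (7.741,4.000)–(7.000,4.541)
cell (8,2): code 0010 → (8.000,2.994)–(8.004,3.000)
cell (8,3): code 0001 → (8.004,3.000)–(8.000,3.013)
total: 14 segments, chained into 1 closed loop(s), length Σ = 11.141908

segments=14 loops=1 length=11.142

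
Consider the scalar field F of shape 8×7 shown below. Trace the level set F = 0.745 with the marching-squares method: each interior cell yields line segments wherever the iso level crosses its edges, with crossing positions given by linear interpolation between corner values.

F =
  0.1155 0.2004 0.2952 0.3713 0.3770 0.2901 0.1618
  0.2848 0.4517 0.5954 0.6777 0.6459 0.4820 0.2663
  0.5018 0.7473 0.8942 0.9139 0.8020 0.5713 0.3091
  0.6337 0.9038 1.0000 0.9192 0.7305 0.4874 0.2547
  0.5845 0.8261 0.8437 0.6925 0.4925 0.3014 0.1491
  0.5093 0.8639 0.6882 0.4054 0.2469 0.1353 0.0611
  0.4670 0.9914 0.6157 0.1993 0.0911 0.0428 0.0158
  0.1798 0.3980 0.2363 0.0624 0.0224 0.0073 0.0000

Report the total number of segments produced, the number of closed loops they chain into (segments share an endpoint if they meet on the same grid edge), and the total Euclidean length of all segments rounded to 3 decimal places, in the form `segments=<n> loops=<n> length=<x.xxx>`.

segments=18 loops=1 length=14.317

cell (1,0): code 0100 → (1.992,1.000)–(2.000,0.991)
cell (1,1): code 1100 → (1.501,2.000)–(1.992,1.000)
cell (1,2): code 1100 → (1.285,3.000)–(1.501,2.000)
cell (1,3): code 1100 → (1.635,4.000)–(1.285,3.000)
cell (1,4): code 1000 → (2.000,4.247)–(1.635,4.000)
cell (2,0): code 0110 → (2.000,0.991)–(3.000,0.412)
cell (2,3): code 1011 → (3.000,3.923)–(2.797,4.000)
cell (2,4): code 0001 → (2.797,4.000)–(2.000,4.247)
cell (3,0): code 0110 → (3.000,0.412)–(4.000,0.664)
cell (3,2): code 1011 → (4.000,2.653)–(3.768,3.000)
cell (3,3): code 0001 → (3.768,3.000)–(3.000,3.923)
cell (4,0): code 0110 → (4.000,0.664)–(5.000,0.665)
cell (4,1): code 1011 → (5.000,1.677)–(4.635,2.000)
cell (4,2): code 0001 → (4.635,2.000)–(4.000,2.653)
cell (5,0): code 0110 → (5.000,0.665)–(6.000,0.530)
cell (5,1): code 1001 → (6.000,1.656)–(5.000,1.677)
cell (6,0): code 0010 → (6.000,0.530)–(6.415,1.000)
cell (6,1): code 0001 → (6.415,1.000)–(6.000,1.656)
total: 18 segments, chained into 1 closed loop(s), length Σ = 14.317206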